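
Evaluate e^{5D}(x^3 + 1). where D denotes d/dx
x^{3} + 15 x^{2} + 75 x + 126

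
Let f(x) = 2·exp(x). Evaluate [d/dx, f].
2 e^{x}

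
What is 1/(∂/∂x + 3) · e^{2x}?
\frac{e^{2 x}}{5}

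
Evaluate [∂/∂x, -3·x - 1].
-3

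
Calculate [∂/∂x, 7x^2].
14 x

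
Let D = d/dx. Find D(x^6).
6 x^{5}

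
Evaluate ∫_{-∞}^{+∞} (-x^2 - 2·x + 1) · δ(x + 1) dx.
2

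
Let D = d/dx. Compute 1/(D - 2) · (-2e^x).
2 e^{x}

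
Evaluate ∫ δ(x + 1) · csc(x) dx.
- \csc{\left(1 \right)}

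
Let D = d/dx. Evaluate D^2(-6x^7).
- 252 x^{5}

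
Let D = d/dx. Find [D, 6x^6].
36 x^{5}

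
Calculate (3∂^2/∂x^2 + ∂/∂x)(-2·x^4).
8 x^{2} \left(- x - 9\right)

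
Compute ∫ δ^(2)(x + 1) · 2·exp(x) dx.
\frac{2}{e}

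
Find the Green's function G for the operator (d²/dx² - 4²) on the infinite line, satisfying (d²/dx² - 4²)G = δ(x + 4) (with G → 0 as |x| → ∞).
-\frac{e^{-4|x + 4|}}{8}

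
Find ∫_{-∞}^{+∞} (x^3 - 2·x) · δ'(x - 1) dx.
-1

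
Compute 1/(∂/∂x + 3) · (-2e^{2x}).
- \frac{2 e^{2 x}}{5}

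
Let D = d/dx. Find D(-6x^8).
- 48 x^{7}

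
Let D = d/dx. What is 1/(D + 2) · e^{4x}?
\frac{e^{4 x}}{6}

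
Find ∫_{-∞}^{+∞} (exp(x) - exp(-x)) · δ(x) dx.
0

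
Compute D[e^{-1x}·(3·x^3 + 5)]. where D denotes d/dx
\left(- 3 x^{3} + 9 x^{2} - 5\right) e^{- x}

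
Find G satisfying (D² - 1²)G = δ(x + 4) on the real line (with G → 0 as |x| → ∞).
-\frac{e^{-|x + 4|}}{2}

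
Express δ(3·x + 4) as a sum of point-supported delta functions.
\frac{\delta(x + 4/3)}{3}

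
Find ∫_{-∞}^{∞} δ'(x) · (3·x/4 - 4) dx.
- \frac{3}{4}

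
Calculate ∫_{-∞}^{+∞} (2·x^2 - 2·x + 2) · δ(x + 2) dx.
14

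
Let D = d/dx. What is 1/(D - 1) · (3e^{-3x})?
- \frac{3 e^{- 3 x}}{4}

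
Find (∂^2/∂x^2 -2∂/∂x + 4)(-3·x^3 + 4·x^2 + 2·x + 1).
- 12 x^{3} + 34 x^{2} - 26 x + 8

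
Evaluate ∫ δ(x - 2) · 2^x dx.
4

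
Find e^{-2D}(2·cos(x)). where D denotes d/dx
2 \cos{\left(x - 2 \right)}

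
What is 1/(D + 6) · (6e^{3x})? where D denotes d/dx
\frac{2 e^{3 x}}{3}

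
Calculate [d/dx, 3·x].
3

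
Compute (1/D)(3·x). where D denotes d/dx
\frac{3 x^{2}}{2}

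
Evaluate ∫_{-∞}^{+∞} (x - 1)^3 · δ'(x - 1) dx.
0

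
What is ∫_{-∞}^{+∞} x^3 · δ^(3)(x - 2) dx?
-6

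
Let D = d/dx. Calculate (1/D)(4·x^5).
\frac{2 x^{6}}{3}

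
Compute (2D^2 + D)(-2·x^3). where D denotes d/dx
6 x \left(- x - 4\right)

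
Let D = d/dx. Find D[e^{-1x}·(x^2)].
x \left(2 - x\right) e^{- x}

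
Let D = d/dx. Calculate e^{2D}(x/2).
\frac{x}{2} + 1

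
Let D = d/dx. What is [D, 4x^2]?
8 x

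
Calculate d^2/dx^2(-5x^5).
- 100 x^{3}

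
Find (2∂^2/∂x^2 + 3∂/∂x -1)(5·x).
15 - 5 x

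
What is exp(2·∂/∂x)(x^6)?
x^{6} + 12 x^{5} + 60 x^{4} + 160 x^{3} + 240 x^{2} + 192 x + 64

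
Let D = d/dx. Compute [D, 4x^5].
20 x^{4}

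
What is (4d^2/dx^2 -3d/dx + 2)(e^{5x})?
87 e^{5 x}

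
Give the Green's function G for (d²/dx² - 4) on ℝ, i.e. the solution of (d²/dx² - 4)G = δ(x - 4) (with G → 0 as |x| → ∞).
-\frac{e^{-2|x - 4|}}{4}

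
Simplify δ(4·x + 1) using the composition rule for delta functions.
\frac{\delta(x + 1/4)}{4}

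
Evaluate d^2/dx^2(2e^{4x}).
32 e^{4 x}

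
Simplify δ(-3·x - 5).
\frac{\delta(x + 5/3)}{3}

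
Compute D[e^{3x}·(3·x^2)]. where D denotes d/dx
3 x \left(3 x + 2\right) e^{3 x}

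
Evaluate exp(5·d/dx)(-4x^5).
- 4 x^{5} - 100 x^{4} - 1000 x^{3} - 5000 x^{2} - 12500 x - 12500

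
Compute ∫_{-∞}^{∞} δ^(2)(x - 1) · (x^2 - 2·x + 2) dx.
2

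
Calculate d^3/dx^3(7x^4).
168 x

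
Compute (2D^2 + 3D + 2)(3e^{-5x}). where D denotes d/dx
111 e^{- 5 x}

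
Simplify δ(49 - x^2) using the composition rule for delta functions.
\frac{\delta(x - 7) + \delta(x + 7)}{14}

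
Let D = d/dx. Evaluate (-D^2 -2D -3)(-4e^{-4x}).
44 e^{- 4 x}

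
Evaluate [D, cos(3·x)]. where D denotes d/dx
- 3 \sin{\left(3 x \right)}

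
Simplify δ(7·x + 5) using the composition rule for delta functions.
\frac{\delta(x + 5/7)}{7}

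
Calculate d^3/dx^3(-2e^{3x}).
- 54 e^{3 x}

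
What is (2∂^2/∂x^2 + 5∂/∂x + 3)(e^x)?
10 e^{x}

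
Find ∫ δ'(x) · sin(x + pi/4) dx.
- \frac{\sqrt{2}}{2}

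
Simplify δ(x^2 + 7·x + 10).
\frac{\delta(x + 2) + \delta(x + 5)}{3}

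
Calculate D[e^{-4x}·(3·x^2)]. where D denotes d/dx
6 x \left(1 - 2 x\right) e^{- 4 x}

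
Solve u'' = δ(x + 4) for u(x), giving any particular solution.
\frac{|x + 4|}{2}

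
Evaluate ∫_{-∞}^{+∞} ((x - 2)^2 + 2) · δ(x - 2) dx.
2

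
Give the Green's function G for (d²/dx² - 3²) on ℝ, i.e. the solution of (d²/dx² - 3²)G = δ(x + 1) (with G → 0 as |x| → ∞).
-\frac{e^{-3|x + 1|}}{6}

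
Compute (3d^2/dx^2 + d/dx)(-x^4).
4 x^{2} \left(- x - 9\right)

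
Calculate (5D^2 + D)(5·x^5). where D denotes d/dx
25 x^{3} \left(x + 20\right)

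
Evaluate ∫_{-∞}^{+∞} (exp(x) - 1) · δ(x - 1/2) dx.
-1 + e^{\frac{1}{2}}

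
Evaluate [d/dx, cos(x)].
- \sin{\left(x \right)}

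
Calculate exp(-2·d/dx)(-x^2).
- x^{2} + 4 x - 4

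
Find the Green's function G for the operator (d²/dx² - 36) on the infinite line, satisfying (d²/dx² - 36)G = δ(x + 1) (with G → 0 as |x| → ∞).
-\frac{e^{-6|x + 1|}}{12}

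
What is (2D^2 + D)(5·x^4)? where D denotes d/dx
20 x^{2} \left(x + 6\right)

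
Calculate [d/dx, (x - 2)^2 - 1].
2 x - 4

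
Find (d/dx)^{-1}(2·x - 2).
x^{2} - 2 x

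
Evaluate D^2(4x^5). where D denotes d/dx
80 x^{3}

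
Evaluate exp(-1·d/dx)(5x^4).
5 x^{4} - 20 x^{3} + 30 x^{2} - 20 x + 5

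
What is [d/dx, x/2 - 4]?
\frac{1}{2}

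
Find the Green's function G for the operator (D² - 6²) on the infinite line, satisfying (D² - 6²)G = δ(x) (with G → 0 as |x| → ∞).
-\frac{e^{-6|x|}}{12}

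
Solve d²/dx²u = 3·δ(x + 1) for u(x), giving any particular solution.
\frac{3|x + 1|}{2}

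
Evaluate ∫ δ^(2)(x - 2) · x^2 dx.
2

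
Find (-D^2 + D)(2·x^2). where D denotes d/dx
4 x - 4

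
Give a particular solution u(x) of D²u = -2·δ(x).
-|x|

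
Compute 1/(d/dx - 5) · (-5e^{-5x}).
\frac{e^{- 5 x}}{2}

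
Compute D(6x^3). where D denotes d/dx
18 x^{2}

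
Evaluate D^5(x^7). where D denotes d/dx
2520 x^{2}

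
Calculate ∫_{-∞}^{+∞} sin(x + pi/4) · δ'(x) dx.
- \frac{\sqrt{2}}{2}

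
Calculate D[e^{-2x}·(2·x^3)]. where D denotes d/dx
x^{2} \left(6 - 4 x\right) e^{- 2 x}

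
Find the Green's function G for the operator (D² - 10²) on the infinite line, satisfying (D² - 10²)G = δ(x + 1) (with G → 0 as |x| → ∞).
-\frac{e^{-10|x + 1|}}{20}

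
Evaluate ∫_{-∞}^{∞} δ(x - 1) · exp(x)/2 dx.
\frac{e}{2}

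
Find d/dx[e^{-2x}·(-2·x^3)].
x^{2} \left(4 x - 6\right) e^{- 2 x}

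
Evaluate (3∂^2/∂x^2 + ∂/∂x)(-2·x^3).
6 x \left(- x - 6\right)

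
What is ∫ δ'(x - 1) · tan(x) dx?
- \tan^{2}{\left(1 \right)} - 1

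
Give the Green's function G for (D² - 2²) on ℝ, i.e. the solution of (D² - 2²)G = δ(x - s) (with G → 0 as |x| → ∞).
-\frac{e^{-2|x-s|}}{4}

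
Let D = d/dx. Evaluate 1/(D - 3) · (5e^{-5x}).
- \frac{5 e^{- 5 x}}{8}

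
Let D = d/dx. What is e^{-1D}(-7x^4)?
- 7 x^{4} + 28 x^{3} - 42 x^{2} + 28 x - 7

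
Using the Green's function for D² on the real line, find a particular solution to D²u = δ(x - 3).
\frac{|x - 3|}{2}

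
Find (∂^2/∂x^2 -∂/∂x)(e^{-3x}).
12 e^{- 3 x}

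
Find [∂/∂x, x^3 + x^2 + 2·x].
3 x^{2} + 2 x + 2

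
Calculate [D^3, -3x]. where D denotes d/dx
-9D^{2}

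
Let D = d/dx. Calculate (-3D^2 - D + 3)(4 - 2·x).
14 - 6 x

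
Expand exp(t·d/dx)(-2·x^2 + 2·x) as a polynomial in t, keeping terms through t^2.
- 2 t^{2} - 2 t \left(2 x - 1\right) - 2 x^{2} + 2 x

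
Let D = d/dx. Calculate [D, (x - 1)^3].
3 \left(x - 1\right)^{2}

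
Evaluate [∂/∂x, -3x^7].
- 21 x^{6}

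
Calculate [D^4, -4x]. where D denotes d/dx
-16D^{3}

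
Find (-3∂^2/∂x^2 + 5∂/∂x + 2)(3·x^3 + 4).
6 x^{3} + 45 x^{2} - 54 x + 8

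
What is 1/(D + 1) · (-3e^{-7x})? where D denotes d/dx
\frac{e^{- 7 x}}{2}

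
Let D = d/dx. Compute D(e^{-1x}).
- e^{- x}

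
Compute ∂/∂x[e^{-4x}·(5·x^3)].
x^{2} \left(15 - 20 x\right) e^{- 4 x}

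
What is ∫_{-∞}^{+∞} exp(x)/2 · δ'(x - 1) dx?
- \frac{e}{2}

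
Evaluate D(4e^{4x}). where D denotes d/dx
16 e^{4 x}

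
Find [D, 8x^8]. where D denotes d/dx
64 x^{7}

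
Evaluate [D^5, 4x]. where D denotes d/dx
20D^{4}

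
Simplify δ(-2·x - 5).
\frac{\delta(x + 5/2)}{2}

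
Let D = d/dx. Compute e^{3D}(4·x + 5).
4 x + 17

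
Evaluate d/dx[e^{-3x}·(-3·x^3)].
9 x^{2} \left(x - 1\right) e^{- 3 x}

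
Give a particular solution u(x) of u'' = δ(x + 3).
\frac{|x + 3|}{2}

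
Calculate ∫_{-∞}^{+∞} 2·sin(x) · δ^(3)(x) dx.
2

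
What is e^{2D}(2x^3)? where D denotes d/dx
2 x^{3} + 12 x^{2} + 24 x + 16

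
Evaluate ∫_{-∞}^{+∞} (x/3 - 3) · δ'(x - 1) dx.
- \frac{1}{3}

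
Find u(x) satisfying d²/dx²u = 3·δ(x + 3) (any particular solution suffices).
\frac{3|x + 3|}{2}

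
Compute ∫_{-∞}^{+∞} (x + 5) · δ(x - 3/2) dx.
\frac{13}{2}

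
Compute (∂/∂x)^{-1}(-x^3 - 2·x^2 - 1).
- \frac{x^{4}}{4} - \frac{2 x^{3}}{3} - x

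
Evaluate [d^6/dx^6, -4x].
-24\frac{d^{5}}{dx^{5}}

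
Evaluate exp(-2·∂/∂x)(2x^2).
2 x^{2} - 8 x + 8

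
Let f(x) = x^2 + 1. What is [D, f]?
2 x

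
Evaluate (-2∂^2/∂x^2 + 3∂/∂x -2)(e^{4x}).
- 22 e^{4 x}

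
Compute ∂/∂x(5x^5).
25 x^{4}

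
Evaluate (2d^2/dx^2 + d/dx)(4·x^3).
12 x \left(x + 4\right)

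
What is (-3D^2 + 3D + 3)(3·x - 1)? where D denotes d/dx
9 x + 6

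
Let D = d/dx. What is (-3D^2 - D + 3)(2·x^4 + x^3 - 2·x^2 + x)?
6 x^{4} - 5 x^{3} - 81 x^{2} - 11 x + 11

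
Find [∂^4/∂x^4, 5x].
20\frac{d^{3}}{dx^{3}}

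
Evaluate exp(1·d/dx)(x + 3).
x + 4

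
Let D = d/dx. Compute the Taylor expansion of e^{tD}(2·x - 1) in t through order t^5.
2 t + 2 x - 1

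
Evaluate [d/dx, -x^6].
- 6 x^{5}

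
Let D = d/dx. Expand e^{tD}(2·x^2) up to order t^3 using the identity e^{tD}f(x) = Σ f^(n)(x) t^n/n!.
2 t^{2} + 4 t x + 2 x^{2}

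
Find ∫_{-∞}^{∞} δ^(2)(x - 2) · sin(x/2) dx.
- \frac{\sin{\left(1 \right)}}{4}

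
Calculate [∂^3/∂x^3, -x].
-3\frac{d^{2}}{dx^{2}}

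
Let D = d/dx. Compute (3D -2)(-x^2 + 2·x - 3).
2 x^{2} - 10 x + 12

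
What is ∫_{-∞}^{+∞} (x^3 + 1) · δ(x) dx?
1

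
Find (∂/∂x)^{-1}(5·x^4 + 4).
x^{5} + 4 x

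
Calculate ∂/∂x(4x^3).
12 x^{2}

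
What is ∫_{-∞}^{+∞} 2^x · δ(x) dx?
1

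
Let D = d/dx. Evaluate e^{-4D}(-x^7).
- x^{7} + 28 x^{6} - 336 x^{5} + 2240 x^{4} - 8960 x^{3} + 21504 x^{2} - 28672 x + 16384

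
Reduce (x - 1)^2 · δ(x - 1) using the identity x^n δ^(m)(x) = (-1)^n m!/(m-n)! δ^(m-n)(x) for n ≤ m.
0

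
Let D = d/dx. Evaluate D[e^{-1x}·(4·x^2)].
4 x \left(2 - x\right) e^{- x}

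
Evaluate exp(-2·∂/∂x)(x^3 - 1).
x^{3} - 6 x^{2} + 12 x - 9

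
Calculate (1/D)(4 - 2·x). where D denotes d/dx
- x^{2} + 4 x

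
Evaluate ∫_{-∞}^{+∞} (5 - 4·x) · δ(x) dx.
5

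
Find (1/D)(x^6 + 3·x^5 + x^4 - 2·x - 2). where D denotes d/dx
\frac{x^{7}}{7} + \frac{x^{6}}{2} + \frac{x^{5}}{5} - x^{2} - 2 x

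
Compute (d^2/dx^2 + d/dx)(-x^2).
- 2 x - 2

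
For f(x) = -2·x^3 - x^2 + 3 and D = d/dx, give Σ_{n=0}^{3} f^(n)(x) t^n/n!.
- 2 t^{3} - t^{2} \left(6 x + 1\right) - 2 t x \left(3 x + 1\right) - 2 x^{3} - x^{2} + 3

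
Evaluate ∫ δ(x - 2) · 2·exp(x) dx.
2 e^{2}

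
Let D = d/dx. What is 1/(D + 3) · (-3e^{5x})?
- \frac{3 e^{5 x}}{8}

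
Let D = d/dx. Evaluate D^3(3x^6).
360 x^{3}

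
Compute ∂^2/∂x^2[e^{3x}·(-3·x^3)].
- 9 x \left(3 x^{2} + 6 x + 2\right) e^{3 x}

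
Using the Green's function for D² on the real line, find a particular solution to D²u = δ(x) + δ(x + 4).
\frac{|x|}{2} + \frac{|x + 4|}{2}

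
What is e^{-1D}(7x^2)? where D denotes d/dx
7 x^{2} - 14 x + 7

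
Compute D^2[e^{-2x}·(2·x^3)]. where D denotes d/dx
4 x \left(2 x^{2} - 6 x + 3\right) e^{- 2 x}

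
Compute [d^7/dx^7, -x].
-7\frac{d^{6}}{dx^{6}}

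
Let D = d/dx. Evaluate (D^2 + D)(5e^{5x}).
150 e^{5 x}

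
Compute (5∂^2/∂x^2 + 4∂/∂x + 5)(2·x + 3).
10 x + 23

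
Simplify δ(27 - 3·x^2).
\frac{\delta(x - 3) + \delta(x + 3)}{18}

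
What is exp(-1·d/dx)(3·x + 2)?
3 x - 1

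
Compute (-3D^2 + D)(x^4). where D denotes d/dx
4 x^{2} \left(x - 9\right)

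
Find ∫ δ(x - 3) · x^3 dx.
27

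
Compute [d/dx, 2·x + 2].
2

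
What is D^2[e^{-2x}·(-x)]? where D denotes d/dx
4 \left(1 - x\right) e^{- 2 x}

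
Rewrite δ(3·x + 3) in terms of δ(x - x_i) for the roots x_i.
\frac{\delta(x + 1)}{3}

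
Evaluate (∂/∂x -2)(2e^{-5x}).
- 14 e^{- 5 x}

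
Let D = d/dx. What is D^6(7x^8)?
141120 x^{2}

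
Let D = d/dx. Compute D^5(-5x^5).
-600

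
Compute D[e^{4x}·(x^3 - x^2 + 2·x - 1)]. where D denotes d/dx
\left(4 x^{3} - x^{2} + 6 x - 2\right) e^{4 x}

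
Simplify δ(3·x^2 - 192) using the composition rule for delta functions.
\frac{\delta(x - 8) + \delta(x + 8)}{48}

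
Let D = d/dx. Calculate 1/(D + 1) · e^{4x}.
\frac{e^{4 x}}{5}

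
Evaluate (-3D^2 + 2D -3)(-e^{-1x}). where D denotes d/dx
8 e^{- x}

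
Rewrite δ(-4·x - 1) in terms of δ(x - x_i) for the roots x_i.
\frac{\delta(x + 1/4)}{4}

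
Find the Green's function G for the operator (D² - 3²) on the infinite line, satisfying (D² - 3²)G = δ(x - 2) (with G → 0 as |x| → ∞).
-\frac{e^{-3|x - 2|}}{6}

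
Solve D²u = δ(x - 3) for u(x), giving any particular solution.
\frac{|x - 3|}{2}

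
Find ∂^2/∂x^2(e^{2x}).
4 e^{2 x}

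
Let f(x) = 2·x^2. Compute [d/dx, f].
4 x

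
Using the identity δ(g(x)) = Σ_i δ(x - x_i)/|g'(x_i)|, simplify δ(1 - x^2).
\frac{\delta(x - 1) + \delta(x + 1)}{2}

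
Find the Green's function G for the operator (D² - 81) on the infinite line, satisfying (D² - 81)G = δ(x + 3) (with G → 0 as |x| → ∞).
-\frac{e^{-9|x + 3|}}{18}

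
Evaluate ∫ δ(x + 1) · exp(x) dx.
e^{-1}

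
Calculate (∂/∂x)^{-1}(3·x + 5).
\frac{3 x^{2}}{2} + 5 x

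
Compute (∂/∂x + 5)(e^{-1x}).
4 e^{- x}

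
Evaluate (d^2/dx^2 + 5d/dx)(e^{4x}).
36 e^{4 x}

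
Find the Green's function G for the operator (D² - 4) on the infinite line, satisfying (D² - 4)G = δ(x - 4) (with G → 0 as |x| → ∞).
-\frac{e^{-2|x - 4|}}{4}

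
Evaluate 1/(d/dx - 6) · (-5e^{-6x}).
\frac{5 e^{- 6 x}}{12}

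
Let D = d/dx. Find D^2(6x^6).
180 x^{4}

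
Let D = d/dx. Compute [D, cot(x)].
- \frac{1}{\sin^{2}{\left(x \right)}}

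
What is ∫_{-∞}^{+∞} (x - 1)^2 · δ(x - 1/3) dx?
\frac{4}{9}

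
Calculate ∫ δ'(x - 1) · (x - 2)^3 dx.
-3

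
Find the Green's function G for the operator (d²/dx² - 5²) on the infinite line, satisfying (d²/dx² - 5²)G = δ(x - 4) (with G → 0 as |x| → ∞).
-\frac{e^{-5|x - 4|}}{10}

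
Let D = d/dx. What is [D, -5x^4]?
- 20 x^{3}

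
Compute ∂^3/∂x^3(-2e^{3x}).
- 54 e^{3 x}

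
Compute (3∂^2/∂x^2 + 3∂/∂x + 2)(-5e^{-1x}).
- 10 e^{- x}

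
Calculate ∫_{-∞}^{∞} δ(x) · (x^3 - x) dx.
0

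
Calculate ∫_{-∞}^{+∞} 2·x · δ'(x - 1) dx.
-2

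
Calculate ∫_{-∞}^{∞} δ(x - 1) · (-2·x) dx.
-2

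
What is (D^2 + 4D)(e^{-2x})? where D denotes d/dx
- 4 e^{- 2 x}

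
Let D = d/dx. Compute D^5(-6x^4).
0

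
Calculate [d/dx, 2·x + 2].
2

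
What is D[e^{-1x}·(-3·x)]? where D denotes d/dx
3 \left(x - 1\right) e^{- x}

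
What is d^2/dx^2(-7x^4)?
- 84 x^{2}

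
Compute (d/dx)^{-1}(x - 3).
\frac{x^{2}}{2} - 3 x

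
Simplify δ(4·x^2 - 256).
\frac{\delta(x - 8) + \delta(x + 8)}{64}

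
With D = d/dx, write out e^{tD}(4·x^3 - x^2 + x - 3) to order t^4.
4 t^{3} + t^{2} \left(12 x - 1\right) + t \left(12 x^{2} - 2 x + 1\right) + 4 x^{3} - x^{2} + x - 3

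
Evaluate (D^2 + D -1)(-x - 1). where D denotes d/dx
x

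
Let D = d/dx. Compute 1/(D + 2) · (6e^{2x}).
\frac{3 e^{2 x}}{2}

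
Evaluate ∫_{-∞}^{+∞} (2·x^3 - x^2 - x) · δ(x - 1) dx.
0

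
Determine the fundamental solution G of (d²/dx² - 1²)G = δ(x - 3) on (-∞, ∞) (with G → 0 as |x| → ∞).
-\frac{e^{-|x - 3|}}{2}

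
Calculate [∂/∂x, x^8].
8 x^{7}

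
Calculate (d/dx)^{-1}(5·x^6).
\frac{5 x^{7}}{7}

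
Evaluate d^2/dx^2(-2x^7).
- 84 x^{5}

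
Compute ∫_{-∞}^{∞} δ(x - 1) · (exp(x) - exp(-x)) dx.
2 \sinh{\left(1 \right)}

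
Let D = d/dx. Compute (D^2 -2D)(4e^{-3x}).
60 e^{- 3 x}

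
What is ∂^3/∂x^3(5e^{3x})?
135 e^{3 x}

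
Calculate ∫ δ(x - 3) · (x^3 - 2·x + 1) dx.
22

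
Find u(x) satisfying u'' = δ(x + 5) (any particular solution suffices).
\frac{|x + 5|}{2}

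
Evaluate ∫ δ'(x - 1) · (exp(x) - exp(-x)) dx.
- 2 \cosh{\left(1 \right)}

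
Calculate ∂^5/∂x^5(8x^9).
120960 x^{4}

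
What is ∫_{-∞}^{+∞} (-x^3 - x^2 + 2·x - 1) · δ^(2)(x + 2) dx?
10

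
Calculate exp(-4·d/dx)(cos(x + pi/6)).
\cos{\left(x - 4 + \frac{\pi}{6} \right)}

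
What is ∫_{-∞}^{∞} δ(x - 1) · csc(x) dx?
\csc{\left(1 \right)}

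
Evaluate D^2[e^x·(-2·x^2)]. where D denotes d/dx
2 \left(- x^{2} - 4 x - 2\right) e^{x}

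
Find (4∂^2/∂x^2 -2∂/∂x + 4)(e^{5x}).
94 e^{5 x}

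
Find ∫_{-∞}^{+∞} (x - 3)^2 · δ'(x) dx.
6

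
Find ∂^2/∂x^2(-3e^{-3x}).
- 27 e^{- 3 x}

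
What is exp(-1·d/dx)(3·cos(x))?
3 \cos{\left(x - 1 \right)}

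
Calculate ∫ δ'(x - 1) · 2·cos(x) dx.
2 \sin{\left(1 \right)}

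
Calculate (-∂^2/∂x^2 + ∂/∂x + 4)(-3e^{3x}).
6 e^{3 x}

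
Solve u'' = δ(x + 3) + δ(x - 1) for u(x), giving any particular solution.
\frac{|x + 3|}{2} + \frac{|x - 1|}{2}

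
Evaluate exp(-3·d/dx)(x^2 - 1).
x^{2} - 6 x + 8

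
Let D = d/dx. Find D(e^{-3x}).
- 3 e^{- 3 x}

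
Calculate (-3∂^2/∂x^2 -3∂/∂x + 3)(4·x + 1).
12 x - 9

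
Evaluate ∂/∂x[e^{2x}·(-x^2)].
2 x \left(- x - 1\right) e^{2 x}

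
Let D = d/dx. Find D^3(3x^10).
2160 x^{7}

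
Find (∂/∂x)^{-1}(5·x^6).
\frac{5 x^{7}}{7}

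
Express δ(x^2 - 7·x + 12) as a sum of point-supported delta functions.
\frac{\delta(x - 4) + \delta(x - 3)}{1}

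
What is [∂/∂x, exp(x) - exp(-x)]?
2 \cosh{\left(x \right)}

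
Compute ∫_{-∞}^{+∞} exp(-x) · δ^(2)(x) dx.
1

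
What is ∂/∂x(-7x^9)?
- 63 x^{8}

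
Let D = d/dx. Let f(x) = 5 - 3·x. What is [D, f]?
-3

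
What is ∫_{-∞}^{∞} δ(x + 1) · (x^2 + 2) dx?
3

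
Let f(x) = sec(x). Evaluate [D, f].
\tan{\left(x \right)} \sec{\left(x \right)}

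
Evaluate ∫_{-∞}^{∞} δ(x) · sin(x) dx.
0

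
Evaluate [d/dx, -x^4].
- 4 x^{3}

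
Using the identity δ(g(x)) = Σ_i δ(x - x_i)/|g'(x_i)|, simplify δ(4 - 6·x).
\frac{\delta(x - 2/3)}{6}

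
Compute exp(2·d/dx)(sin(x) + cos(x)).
\sqrt{2} \sin{\left(x + \frac{\pi}{4} + 2 \right)}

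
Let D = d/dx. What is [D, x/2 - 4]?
\frac{1}{2}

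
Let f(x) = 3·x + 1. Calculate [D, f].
3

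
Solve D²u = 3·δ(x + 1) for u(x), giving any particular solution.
\frac{3|x + 1|}{2}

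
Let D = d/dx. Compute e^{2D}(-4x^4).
- 4 x^{4} - 32 x^{3} - 96 x^{2} - 128 x - 64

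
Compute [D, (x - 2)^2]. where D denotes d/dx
2 x - 4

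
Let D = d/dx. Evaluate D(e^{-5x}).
- 5 e^{- 5 x}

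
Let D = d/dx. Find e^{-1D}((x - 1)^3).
x^{3} - 6 x^{2} + 12 x - 8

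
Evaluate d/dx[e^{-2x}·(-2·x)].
2 \left(2 x - 1\right) e^{- 2 x}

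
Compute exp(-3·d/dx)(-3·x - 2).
7 - 3 x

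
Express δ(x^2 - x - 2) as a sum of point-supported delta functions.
\frac{\delta(x + 1) + \delta(x - 2)}{3}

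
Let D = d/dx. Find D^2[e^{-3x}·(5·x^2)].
5 \left(9 x^{2} - 12 x + 2\right) e^{- 3 x}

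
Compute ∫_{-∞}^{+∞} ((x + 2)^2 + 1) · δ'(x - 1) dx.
-6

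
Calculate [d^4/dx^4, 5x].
20\frac{d^{3}}{dx^{3}}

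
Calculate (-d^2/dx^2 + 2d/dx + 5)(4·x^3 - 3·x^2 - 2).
20 x^{3} + 9 x^{2} - 36 x - 4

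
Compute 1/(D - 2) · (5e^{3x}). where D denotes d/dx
5 e^{3 x}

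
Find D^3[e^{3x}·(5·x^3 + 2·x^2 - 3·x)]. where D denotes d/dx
\left(135 x^{3} + 459 x^{2} + 297 x - 15\right) e^{3 x}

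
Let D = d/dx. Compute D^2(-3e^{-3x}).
- 27 e^{- 3 x}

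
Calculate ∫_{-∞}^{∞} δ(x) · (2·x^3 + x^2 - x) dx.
0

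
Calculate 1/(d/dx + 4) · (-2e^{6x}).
- \frac{e^{6 x}}{5}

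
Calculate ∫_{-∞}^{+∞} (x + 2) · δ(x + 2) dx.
0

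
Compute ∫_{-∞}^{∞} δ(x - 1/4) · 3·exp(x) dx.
3 e^{\frac{1}{4}}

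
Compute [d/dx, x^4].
4 x^{3}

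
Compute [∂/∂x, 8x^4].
32 x^{3}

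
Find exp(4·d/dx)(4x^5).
4 x^{5} + 80 x^{4} + 640 x^{3} + 2560 x^{2} + 5120 x + 4096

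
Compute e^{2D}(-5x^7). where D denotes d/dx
- 5 x^{7} - 70 x^{6} - 420 x^{5} - 1400 x^{4} - 2800 x^{3} - 3360 x^{2} - 2240 x - 640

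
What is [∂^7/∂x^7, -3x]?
-21\frac{d^{6}}{dx^{6}}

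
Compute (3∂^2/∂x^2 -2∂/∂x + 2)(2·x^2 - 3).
4 x^{2} - 8 x + 6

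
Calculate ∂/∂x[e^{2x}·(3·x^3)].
x^{2} \left(6 x + 9\right) e^{2 x}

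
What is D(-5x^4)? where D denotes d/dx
- 20 x^{3}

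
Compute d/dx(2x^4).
8 x^{3}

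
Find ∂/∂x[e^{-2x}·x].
\left(1 - 2 x\right) e^{- 2 x}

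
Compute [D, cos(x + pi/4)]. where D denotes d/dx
- \sin{\left(x + \frac{\pi}{4} \right)}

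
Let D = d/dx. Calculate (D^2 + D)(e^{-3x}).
6 e^{- 3 x}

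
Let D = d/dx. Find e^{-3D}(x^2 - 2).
x^{2} - 6 x + 7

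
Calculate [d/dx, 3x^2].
6 x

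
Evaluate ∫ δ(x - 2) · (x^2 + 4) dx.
8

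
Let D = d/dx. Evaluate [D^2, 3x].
6D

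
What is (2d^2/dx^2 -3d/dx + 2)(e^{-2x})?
16 e^{- 2 x}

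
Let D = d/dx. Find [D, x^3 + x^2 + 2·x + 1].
3 x^{2} + 2 x + 2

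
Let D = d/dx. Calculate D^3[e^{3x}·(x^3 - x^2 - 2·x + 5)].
\left(27 x^{3} + 54 x^{2} - 54 x + 69\right) e^{3 x}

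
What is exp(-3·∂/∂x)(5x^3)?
5 x^{3} - 45 x^{2} + 135 x - 135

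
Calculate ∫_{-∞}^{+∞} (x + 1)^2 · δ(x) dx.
1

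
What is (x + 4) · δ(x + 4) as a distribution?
0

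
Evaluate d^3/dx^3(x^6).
120 x^{3}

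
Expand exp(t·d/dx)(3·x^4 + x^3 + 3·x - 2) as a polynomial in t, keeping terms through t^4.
3 t^{4} + t^{3} \left(12 x + 1\right) + 3 t^{2} x \left(6 x + 1\right) + 3 t \left(4 x^{3} + x^{2} + 1\right) + 3 x^{4} + x^{3} + 3 x - 2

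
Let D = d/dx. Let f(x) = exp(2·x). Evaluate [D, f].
2 e^{2 x}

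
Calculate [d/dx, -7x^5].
- 35 x^{4}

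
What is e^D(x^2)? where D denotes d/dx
x^{2} + 2 x + 1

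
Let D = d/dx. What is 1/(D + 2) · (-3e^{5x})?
- \frac{3 e^{5 x}}{7}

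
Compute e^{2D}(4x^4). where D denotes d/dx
4 x^{4} + 32 x^{3} + 96 x^{2} + 128 x + 64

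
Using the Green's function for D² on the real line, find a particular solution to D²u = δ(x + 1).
\frac{|x + 1|}{2}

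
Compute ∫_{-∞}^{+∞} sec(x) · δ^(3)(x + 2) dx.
\left(5 + 6 \tan^{2}{\left(2 \right)}\right) \tan{\left(2 \right)} \sec{\left(2 \right)}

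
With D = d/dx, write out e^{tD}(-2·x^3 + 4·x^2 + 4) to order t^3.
- 2 t^{3} - 2 t^{2} \left(3 x - 2\right) - 2 t x \left(3 x - 4\right) - 2 x^{3} + 4 x^{2} + 4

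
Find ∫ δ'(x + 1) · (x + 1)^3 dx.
0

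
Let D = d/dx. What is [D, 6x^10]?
60 x^{9}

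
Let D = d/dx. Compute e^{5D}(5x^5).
5 x^{5} + 125 x^{4} + 1250 x^{3} + 6250 x^{2} + 15625 x + 15625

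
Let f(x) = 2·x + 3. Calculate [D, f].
2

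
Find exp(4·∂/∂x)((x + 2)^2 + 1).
x^{2} + 12 x + 37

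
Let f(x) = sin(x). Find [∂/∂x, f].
\cos{\left(x \right)}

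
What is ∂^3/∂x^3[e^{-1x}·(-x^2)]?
\left(x^{2} - 6 x + 6\right) e^{- x}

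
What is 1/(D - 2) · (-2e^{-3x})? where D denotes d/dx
\frac{2 e^{- 3 x}}{5}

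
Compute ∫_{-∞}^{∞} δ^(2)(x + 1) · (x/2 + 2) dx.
0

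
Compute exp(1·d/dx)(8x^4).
8 x^{4} + 32 x^{3} + 48 x^{2} + 32 x + 8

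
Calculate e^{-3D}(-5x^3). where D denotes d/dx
- 5 x^{3} + 45 x^{2} - 135 x + 135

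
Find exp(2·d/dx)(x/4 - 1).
\frac{x}{4} - \frac{1}{2}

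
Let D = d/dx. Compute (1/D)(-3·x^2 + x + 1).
- x^{3} + \frac{x^{2}}{2} + x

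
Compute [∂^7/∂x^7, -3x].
-21\frac{d^{6}}{dx^{6}}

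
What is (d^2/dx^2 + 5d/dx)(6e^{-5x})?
0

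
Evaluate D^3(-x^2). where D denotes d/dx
0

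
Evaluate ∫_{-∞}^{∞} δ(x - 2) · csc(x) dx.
\csc{\left(2 \right)}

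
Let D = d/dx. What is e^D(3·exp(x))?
3 e^{x + 1}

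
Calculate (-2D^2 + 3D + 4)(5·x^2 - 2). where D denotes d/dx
20 x^{2} + 30 x - 28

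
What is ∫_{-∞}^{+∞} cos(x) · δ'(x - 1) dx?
\sin{\left(1 \right)}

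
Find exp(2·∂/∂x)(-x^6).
- x^{6} - 12 x^{5} - 60 x^{4} - 160 x^{3} - 240 x^{2} - 192 x - 64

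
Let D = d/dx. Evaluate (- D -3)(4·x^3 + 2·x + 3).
- 12 x^{3} - 12 x^{2} - 6 x - 11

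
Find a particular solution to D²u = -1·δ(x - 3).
-\frac{|x - 3|}{2}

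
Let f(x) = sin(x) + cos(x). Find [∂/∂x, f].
- \sin{\left(x \right)} + \cos{\left(x \right)}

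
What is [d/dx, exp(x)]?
e^{x}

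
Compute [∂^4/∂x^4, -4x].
-16\frac{d^{3}}{dx^{3}}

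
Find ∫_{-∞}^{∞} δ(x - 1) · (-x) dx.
-1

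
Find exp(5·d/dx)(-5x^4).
- 5 x^{4} - 100 x^{3} - 750 x^{2} - 2500 x - 3125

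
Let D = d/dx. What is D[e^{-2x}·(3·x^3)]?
x^{2} \left(9 - 6 x\right) e^{- 2 x}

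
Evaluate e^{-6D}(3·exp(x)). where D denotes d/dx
3 e^{x - 6}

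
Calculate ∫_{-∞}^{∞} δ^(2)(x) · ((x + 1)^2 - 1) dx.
2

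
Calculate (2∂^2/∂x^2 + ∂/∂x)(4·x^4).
16 x^{2} \left(x + 6\right)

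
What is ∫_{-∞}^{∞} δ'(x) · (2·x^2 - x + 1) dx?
1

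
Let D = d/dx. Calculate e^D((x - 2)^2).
x^{2} - 2 x + 1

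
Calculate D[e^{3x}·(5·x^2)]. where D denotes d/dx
5 x \left(3 x + 2\right) e^{3 x}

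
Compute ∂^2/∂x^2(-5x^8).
- 280 x^{6}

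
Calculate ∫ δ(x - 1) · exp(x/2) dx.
e^{\frac{1}{2}}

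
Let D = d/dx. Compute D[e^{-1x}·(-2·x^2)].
2 x \left(x - 2\right) e^{- x}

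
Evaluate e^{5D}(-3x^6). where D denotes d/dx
- 3 x^{6} - 90 x^{5} - 1125 x^{4} - 7500 x^{3} - 28125 x^{2} - 56250 x - 46875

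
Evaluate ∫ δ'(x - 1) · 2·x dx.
-2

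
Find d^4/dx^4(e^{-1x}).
e^{- x}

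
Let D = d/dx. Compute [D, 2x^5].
10 x^{4}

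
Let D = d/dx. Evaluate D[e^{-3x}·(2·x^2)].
2 x \left(2 - 3 x\right) e^{- 3 x}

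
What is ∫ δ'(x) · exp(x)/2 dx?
- \frac{1}{2}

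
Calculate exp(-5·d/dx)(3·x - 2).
3 x - 17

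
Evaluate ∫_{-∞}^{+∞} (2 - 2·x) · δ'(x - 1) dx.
2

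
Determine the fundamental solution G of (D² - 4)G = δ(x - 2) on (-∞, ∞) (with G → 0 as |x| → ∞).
-\frac{e^{-2|x - 2|}}{4}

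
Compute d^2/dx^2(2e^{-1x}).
2 e^{- x}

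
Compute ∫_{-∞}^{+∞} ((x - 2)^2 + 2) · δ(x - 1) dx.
3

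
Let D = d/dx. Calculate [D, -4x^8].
- 32 x^{7}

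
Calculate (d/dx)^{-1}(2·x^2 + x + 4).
\frac{2 x^{3}}{3} + \frac{x^{2}}{2} + 4 x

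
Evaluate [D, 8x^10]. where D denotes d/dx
80 x^{9}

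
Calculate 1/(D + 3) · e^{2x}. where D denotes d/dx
\frac{e^{2 x}}{5}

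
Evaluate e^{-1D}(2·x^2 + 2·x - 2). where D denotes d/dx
2 x^{2} - 2 x - 2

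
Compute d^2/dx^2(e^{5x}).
25 e^{5 x}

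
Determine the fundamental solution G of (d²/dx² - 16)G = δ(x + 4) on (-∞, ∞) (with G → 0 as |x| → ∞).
-\frac{e^{-4|x + 4|}}{8}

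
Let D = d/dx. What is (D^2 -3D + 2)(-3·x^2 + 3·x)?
- 6 x^{2} + 24 x - 15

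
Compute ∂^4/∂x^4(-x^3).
0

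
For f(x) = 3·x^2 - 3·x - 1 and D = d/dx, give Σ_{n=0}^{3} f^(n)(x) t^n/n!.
3 t^{2} + 3 t \left(2 x - 1\right) + 3 x^{2} - 3 x - 1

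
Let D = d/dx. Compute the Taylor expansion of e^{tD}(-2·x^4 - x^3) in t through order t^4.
- 2 t^{4} - t^{3} \left(8 x + 1\right) - 3 t^{2} x \left(4 x + 1\right) - t x^{2} \left(8 x + 3\right) - 2 x^{4} - x^{3}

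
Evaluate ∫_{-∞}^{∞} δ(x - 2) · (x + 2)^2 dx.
16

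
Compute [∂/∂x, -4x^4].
- 16 x^{3}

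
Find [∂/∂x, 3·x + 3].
3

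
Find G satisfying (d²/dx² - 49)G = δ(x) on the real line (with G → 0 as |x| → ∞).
-\frac{e^{-7|x|}}{14}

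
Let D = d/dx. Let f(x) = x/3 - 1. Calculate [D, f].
\frac{1}{3}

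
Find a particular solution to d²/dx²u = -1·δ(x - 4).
-\frac{|x - 4|}{2}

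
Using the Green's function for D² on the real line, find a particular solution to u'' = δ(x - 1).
\frac{|x - 1|}{2}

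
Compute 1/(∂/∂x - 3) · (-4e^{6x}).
- \frac{4 e^{6 x}}{3}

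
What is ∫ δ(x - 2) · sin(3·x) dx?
\sin{\left(6 \right)}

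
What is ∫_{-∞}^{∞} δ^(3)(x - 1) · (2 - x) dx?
0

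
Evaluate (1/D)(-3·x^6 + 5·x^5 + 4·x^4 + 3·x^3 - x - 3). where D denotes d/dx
- \frac{3 x^{7}}{7} + \frac{5 x^{6}}{6} + \frac{4 x^{5}}{5} + \frac{3 x^{4}}{4} - \frac{x^{2}}{2} - 3 x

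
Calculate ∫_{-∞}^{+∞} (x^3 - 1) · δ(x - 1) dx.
0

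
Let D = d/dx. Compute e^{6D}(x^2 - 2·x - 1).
x^{2} + 10 x + 23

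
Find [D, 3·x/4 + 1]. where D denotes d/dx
\frac{3}{4}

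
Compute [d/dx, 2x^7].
14 x^{6}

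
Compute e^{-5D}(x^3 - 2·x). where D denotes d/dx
x^{3} - 15 x^{2} + 73 x - 115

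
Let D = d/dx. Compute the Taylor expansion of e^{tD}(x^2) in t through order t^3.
t^{2} + 2 t x + x^{2}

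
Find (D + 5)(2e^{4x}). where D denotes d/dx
18 e^{4 x}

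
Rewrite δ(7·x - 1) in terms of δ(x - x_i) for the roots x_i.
\frac{\delta(x - 1/7)}{7}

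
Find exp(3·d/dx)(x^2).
x^{2} + 6 x + 9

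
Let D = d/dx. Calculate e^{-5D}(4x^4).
4 x^{4} - 80 x^{3} + 600 x^{2} - 2000 x + 2500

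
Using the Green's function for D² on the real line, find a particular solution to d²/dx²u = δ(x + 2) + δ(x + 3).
\frac{|x + 2|}{2} + \frac{|x + 3|}{2}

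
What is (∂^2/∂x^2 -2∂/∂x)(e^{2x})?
0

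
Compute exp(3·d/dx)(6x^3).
6 x^{3} + 54 x^{2} + 162 x + 162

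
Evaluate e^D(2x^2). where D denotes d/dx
2 x^{2} + 4 x + 2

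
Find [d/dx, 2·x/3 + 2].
\frac{2}{3}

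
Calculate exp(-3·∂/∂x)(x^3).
x^{3} - 9 x^{2} + 27 x - 27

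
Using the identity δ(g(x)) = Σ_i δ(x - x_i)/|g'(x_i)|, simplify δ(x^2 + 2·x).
\frac{\delta(x + 2) + \delta(x)}{2}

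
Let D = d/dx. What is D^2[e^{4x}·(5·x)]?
\left(80 x + 40\right) e^{4 x}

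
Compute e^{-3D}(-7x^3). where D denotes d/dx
- 7 x^{3} + 63 x^{2} - 189 x + 189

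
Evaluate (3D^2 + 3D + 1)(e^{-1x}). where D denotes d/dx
e^{- x}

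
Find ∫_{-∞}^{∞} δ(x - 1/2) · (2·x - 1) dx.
0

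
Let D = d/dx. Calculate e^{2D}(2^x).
2^{x + 2}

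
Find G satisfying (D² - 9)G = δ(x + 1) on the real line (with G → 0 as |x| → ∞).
-\frac{e^{-3|x + 1|}}{6}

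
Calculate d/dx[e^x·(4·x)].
4 \left(x + 1\right) e^{x}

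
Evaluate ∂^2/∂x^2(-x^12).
- 132 x^{10}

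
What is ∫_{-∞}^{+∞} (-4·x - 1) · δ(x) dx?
-1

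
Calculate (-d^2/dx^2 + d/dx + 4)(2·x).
8 x + 2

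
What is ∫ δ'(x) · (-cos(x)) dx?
0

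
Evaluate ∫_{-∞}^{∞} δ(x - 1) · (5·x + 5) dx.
10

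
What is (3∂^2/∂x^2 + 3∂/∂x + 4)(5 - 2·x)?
14 - 8 x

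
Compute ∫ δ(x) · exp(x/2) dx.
1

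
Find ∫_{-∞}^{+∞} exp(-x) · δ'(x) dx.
1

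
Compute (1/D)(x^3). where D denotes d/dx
\frac{x^{4}}{4}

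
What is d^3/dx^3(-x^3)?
-6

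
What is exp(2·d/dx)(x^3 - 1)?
x^{3} + 6 x^{2} + 12 x + 7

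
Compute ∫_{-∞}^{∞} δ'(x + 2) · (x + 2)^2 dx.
0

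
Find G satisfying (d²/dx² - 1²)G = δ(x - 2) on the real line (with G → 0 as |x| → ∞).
-\frac{e^{-|x - 2|}}{2}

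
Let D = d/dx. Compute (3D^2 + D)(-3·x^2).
- 6 x - 18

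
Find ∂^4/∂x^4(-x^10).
- 5040 x^{6}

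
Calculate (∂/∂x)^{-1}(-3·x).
- \frac{3 x^{2}}{2}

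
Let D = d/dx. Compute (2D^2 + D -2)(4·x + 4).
- 8 x - 4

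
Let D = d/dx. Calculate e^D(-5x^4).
- 5 x^{4} - 20 x^{3} - 30 x^{2} - 20 x - 5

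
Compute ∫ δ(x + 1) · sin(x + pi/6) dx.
\cos{\left(1 + \frac{\pi}{3} \right)}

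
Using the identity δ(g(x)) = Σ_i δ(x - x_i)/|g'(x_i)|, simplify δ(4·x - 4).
\frac{\delta(x - 1)}{4}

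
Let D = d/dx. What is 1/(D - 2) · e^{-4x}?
- \frac{e^{- 4 x}}{6}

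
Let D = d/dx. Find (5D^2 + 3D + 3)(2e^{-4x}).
142 e^{- 4 x}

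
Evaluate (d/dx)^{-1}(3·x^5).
\frac{x^{6}}{2}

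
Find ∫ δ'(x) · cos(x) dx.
0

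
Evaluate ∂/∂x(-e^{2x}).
- 2 e^{2 x}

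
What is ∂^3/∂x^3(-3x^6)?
- 360 x^{3}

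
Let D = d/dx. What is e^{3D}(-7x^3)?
- 7 x^{3} - 63 x^{2} - 189 x - 189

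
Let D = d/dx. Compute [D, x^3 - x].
3 x^{2} - 1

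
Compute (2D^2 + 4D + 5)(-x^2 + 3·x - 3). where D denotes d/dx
- 5 x^{2} + 7 x - 7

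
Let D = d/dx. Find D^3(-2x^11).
- 1980 x^{8}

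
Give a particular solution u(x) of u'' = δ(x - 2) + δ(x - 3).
\frac{|x - 2|}{2} + \frac{|x - 3|}{2}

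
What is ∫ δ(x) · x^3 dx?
0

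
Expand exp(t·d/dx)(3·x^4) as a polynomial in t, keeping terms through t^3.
3 x \left(4 t^{3} + 6 t^{2} x + 4 t x^{2} + x^{3}\right)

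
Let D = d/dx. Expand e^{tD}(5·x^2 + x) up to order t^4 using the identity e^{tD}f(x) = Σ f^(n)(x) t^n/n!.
5 t^{2} + t \left(10 x + 1\right) + 5 x^{2} + x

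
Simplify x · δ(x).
0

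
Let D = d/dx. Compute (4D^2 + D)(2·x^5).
10 x^{3} \left(x + 16\right)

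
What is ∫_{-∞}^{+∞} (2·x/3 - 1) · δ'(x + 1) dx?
- \frac{2}{3}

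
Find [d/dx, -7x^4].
- 28 x^{3}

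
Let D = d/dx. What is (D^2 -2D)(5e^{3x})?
15 e^{3 x}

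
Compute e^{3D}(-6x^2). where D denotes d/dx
- 6 x^{2} - 36 x - 54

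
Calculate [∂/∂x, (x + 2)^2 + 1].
2 x + 4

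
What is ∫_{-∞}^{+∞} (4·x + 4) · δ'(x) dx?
-4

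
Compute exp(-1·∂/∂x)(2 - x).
3 - x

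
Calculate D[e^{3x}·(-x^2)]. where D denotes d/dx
x \left(- 3 x - 2\right) e^{3 x}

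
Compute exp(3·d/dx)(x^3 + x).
x^{3} + 9 x^{2} + 28 x + 30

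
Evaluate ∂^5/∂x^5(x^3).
0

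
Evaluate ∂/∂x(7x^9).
63 x^{8}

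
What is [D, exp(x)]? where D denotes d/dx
e^{x}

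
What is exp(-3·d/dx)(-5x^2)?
- 5 x^{2} + 30 x - 45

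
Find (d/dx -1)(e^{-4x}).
- 5 e^{- 4 x}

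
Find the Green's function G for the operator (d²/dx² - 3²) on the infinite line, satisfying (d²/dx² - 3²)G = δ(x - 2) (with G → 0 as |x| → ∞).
-\frac{e^{-3|x - 2|}}{6}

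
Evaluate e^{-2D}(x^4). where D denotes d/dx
x^{4} - 8 x^{3} + 24 x^{2} - 32 x + 16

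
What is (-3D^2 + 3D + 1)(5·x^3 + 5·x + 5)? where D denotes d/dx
5 x^{3} + 45 x^{2} - 85 x + 20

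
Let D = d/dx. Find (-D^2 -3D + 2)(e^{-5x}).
- 8 e^{- 5 x}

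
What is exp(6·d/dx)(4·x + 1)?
4 x + 25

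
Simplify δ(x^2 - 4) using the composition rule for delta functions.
\frac{\delta(x - 2) + \delta(x + 2)}{4}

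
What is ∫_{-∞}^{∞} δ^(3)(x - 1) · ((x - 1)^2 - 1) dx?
0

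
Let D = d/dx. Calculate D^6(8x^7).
40320 x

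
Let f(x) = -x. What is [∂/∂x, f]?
-1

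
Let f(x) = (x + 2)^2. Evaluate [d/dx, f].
2 x + 4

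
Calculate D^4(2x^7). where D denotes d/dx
1680 x^{3}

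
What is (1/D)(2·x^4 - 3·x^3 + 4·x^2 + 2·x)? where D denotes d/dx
\frac{2 x^{5}}{5} - \frac{3 x^{4}}{4} + \frac{4 x^{3}}{3} + x^{2}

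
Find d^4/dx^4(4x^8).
6720 x^{4}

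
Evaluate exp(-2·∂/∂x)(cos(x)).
\cos{\left(x - 2 \right)}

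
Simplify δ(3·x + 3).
\frac{\delta(x + 1)}{3}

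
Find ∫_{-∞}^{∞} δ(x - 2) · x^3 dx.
8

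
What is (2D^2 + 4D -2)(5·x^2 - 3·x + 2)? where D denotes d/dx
- 10 x^{2} + 46 x + 4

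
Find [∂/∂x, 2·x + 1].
2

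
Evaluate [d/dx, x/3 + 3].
\frac{1}{3}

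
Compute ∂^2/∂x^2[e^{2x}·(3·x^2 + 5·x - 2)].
\left(12 x^{2} + 44 x + 18\right) e^{2 x}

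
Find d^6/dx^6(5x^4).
0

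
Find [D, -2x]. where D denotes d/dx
-2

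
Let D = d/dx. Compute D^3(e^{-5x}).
- 125 e^{- 5 x}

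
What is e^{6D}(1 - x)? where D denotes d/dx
- x - 5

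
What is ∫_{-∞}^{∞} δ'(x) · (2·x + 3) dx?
-2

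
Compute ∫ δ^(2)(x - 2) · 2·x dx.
0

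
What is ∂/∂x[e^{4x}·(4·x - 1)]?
16 x e^{4 x}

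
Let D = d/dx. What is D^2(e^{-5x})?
25 e^{- 5 x}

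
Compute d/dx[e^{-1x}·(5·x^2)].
5 x \left(2 - x\right) e^{- x}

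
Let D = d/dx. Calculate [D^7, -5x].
-35D^{6}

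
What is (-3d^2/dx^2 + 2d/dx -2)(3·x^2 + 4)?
- 6 x^{2} + 12 x - 26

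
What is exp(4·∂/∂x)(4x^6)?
4 x^{6} + 96 x^{5} + 960 x^{4} + 5120 x^{3} + 15360 x^{2} + 24576 x + 16384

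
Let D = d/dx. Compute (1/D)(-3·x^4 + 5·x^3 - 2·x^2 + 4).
- \frac{3 x^{5}}{5} + \frac{5 x^{4}}{4} - \frac{2 x^{3}}{3} + 4 x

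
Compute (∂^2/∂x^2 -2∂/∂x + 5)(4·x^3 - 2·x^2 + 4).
20 x^{3} - 34 x^{2} + 32 x + 16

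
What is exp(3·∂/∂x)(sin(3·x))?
\sin{\left(3 x + 9 \right)}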